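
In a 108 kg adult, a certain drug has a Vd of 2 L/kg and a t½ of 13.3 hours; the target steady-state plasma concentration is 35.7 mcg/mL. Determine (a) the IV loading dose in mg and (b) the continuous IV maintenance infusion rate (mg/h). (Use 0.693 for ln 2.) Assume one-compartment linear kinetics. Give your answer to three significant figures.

Vd(total) = 108 kg × 2 L/kg = 216.0 L
LD = Vd × C = 216.0 × 35.7 = 7711 mg
CL = 0.693 × Vd / t½ = 0.693 × 216.0 / 13.3 = 11.25 L/h
Infusion rate = CL × Css = 11.25 × 35.7 = 401.6 mg/h

(a) 7710 mg; (b) 402 mg/h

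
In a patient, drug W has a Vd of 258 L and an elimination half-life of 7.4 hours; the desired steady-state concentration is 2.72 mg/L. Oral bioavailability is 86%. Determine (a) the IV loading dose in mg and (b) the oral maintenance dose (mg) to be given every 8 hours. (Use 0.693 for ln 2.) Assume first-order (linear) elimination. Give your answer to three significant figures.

LD = Vd × C = 258.0 × 2.72 = 701.8 mg
CL = 0.693 × Vd / t½ = 0.693 × 258.0 / 7.4 = 24.16 L/h
D = CL × Css × τ / F = 24.16 × 2.72 × 8 / 0.86 = 611.3 mg

(a) 702 mg; (b) 611 mg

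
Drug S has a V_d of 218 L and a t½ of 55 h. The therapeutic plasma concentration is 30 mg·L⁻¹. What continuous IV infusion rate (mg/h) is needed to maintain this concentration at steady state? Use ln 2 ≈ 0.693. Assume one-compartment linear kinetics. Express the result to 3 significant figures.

82.4 mg/h

CL = ln 2 · Vd / t½ = 0.693 × 218.0 / 55 = 2.747 L/h
Infusion rate = CL × Css = 2.747 × 30 = 82.41 mg/h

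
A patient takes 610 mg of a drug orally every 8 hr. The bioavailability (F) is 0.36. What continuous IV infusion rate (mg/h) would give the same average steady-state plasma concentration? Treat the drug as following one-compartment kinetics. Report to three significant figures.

27.5 mg/h

Equivalent systemic input: infusion rate = F·D/τ.
Rate = 0.36 × 610 / 8 = 27.45 mg/h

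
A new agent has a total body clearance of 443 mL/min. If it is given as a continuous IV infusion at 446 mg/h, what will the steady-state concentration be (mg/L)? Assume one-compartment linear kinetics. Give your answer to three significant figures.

16.8 mg/L

CL = 443 mL/min = 443 × 0.06 = 26.58 L/h
Css = rate / CL = 446 / 26.58 = 16.78 mg/L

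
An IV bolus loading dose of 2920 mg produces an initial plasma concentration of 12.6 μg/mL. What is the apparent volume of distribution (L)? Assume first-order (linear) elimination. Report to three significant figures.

232 L

Immediately after an IV bolus, C₀ = Dose / Vd, so Vd = Dose / C₀.
Vd = 2920 / 12.6 = 231.7 L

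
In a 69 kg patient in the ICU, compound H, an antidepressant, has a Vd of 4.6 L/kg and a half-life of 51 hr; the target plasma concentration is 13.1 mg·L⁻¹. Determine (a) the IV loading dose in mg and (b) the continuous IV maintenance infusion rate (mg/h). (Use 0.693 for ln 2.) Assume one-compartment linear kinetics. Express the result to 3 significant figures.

(a) 4160 mg; (b) 56.5 mg/h

Vd = 4.6 L/kg × 69 kg = 317.4 L
LD = Vd × C = 317.4 × 13.1 = 4158 mg
CL = 0.693 × Vd / t½ = 0.693 × 317.4 / 51 = 4.313 L/h
Infusion rate = CL × Css = 4.313 × 13.1 = 56.50 mg/h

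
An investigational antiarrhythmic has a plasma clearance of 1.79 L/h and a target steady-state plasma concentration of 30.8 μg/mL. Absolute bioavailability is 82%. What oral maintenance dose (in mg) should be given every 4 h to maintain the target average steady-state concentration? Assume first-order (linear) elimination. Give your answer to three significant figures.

At steady state, dose per interval replaces the amount cleared in that interval: F·D/τ = CL·Css.
D = CL × Css × τ / F = 1.790 × 30.8 × 4 / 0.82 = 268.9 mg

269 mg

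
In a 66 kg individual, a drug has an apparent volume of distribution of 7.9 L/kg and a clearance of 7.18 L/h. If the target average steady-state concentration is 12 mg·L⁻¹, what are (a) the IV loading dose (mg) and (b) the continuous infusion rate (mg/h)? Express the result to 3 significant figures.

Total Vd = 7.9 × 66 = 521.4 L
Loading: fill Vd to C_target → 521.4 L × 12 mg/L = 6257 mg
Maintenance: replace elimination → rate = CL × Css = 7.180 × 12 = 86.16 mg/h

(a) 6260 mg; (b) 86.2 mg/h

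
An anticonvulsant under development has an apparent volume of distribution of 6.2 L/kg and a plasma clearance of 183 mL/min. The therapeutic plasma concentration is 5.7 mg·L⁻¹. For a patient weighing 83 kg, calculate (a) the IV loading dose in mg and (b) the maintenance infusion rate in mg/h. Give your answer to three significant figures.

(a) 2930 mg; (b) 62.6 mg/h

Vd = 6.2 L/kg × 83 kg = 514.6 L
LD = Vd · C_target = 514.6 × 5.7 = 2933 mg
Convert clearance: 183 mL/min × 60 min/h ÷ 1000 mL/L = 10.98 L/h
Maintenance: replace elimination → rate = CL × Css = 10.98 × 5.7 = 62.59 mg/h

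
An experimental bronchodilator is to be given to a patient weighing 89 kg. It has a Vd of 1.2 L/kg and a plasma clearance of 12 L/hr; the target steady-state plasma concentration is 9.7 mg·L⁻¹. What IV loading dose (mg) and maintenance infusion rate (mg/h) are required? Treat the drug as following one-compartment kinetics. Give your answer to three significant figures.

Vd = 1.2 L/kg × 89 kg = 106.8 L
Loading dose = Vd × C = 106.8 × 9.7 = 1036 mg
Maintenance infusion rate = CL × Css = 12.00 × 9.7 = 116.4 mg/h

(a) 1040 mg; (b) 116 mg/h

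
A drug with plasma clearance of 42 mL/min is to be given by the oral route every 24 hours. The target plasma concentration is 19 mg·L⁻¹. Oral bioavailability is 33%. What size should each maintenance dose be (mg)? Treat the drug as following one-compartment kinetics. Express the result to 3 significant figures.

3480 mg

CL = 42 mL/min × 60/1000 = 2.520 L/h
D = CL × Css × τ / F = 2.520 × 19 × 24 / 0.33 = 3482 mg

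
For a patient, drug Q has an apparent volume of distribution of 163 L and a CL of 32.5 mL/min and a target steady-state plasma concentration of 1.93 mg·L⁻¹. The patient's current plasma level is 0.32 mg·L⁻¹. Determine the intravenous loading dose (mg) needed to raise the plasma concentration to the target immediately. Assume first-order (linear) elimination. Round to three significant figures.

262 mg

Concentration deficit ΔC = 1.93 − 0.32 = 1.610 mg/L
LD = Vd × ΔC = 163.0 × 1.610 = 262.4 mg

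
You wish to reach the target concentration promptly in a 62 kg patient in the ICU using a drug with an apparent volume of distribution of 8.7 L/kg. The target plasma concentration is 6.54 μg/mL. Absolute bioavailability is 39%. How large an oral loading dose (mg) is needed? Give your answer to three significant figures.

9050 mg

Vd = 8.7 L/kg × 62 kg = 539.4 L
LD = Vd × C / F = 539.4 × 6.540 / 0.39 = 9045 mg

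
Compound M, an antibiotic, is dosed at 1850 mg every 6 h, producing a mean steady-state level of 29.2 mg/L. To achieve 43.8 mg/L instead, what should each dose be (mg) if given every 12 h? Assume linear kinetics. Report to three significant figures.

5550 mg

With linear kinetics, Css is proportional to dose rate (D/τ) at fixed clearance.
D₂ = D₁ × (Css,target / Css,current) × (τ₂/τ₁) = 1850 × (43.8/29.2) × (12/6) = 5550 mg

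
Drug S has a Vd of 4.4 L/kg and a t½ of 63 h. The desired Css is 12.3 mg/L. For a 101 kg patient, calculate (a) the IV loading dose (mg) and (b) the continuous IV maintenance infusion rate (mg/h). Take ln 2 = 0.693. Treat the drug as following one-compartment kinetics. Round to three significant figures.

(a) 5470 mg; (b) 60.1 mg/h

Vd(total) = 101 kg × 4.4 L/kg = 444.4 L
LD = Vd × C = 444.4 × 12.3 = 5466 mg
CL = 0.693 × Vd / t½ = 0.693 × 444.4 / 63 = 4.888 L/h
Infusion rate = CL × Css = 4.888 × 12.3 = 60.12 mg/h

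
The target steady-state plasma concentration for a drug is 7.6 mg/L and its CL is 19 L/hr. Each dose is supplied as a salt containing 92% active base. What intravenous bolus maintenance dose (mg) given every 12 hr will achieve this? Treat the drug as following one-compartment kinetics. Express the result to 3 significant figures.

1880 mg

D = CL × Css × τ / S = 19.00 × 7.6 × 12 / 0.92 = 1883 mg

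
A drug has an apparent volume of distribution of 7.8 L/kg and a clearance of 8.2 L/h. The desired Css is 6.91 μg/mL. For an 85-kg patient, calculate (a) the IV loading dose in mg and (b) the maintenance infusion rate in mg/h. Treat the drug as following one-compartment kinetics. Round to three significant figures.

Vd(total) = 85 kg × 7.8 L/kg = 663.0 L
Loading dose = Vd × C = 663.0 × 6.91 = 4581 mg
Maintenance: replace elimination → rate = CL × Css = 8.200 × 6.91 = 56.66 mg/h

(a) 4580 mg; (b) 56.7 mg/h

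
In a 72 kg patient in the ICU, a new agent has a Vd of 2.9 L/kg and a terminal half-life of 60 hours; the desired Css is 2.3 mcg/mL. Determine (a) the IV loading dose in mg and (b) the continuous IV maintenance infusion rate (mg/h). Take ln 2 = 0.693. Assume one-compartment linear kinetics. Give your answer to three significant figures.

Vd = 2.9 L/kg × 72 kg = 208.8 L
LD = Vd × C = 208.8 × 2.3 = 480.2 mg
CL = 0.693 × Vd / t½ = 0.693 × 208.8 / 60 = 2.412 L/h
Infusion rate = CL × Css = 2.412 × 2.3 = 5.548 mg/h

(a) 480 mg; (b) 5.55 mg/h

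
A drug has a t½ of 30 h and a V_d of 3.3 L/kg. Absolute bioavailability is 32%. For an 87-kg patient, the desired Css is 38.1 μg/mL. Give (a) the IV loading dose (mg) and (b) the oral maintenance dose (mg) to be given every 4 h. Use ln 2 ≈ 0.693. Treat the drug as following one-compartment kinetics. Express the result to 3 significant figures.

Vd = 3.3 L/kg × 87 kg = 287.1 L
LD = Vd × C = 287.1 × 38.1 = 10940 mg
CL = 0.693 × Vd / t½ = 0.693 × 287.1 / 30 = 6.632 L/h
D = CL × Css × τ / F = 6.632 × 38.1 × 4 / 0.32 = 3158 mg

(a) 10900 mg; (b) 3160 mg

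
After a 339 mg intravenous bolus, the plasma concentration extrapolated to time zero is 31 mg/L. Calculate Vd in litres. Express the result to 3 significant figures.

10.9 L

Immediately after an IV bolus, C₀ = Dose / Vd, so Vd = Dose / C₀.
Vd = 339 / 31 = 10.94 L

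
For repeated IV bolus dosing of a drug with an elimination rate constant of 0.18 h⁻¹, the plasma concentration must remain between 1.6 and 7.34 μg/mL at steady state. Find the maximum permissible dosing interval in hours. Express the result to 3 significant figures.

Between IV bolus doses, concentration decays as C = C₀·e^(−kτ), so C_peak/C_trough = e^(kτ).
τ_max = ln(C_peak/C_trough) / k = ln(7.34/1.6) / 0.1800 = 1.523 / 0.1800 = 8.461 h

8.46 h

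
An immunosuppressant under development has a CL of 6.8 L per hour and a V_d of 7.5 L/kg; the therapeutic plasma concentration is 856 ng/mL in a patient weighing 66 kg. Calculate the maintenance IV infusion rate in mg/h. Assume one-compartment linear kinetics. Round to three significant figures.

5.82 mg/h

C = 856 ng/mL = 0.8560 mg/L
R₀ = 6.800 × 0.856 = 5.821 mg/h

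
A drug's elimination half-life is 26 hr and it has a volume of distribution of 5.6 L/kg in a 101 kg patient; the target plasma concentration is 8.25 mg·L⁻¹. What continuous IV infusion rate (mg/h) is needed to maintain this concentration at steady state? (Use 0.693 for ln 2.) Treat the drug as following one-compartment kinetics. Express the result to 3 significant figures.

124 mg/h

Vd = 5.6 L/kg × 101 kg = 565.6 L
CL = 0.693 × Vd / t½ = 0.693 × 565.6 / 26 = 15.08 L/h
Infusion rate = CL × Css = 15.08 × 8.25 = 124.4 mg/h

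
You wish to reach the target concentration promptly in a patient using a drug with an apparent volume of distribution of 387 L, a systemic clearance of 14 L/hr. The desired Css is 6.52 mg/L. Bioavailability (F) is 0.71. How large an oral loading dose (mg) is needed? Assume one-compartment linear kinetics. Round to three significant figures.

3550 mg

LD = Vd × C / F = 387.0 × 6.520 / 0.71 = 3554 mg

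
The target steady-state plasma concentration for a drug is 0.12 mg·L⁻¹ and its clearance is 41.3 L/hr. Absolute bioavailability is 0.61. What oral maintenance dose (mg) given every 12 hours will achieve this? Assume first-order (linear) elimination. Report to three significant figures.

97.5 mg

D = CL × Css × τ / F = 41.30 × 0.12 × 12 / 0.61 = 97.50 mg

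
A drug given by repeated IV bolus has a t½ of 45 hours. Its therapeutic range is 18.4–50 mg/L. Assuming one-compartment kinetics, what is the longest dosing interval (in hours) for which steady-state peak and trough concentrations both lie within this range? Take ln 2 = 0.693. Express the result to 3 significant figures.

k = 0.693 / t½ = 0.693 / 45 = 0.01540 h⁻¹
Between IV bolus doses, concentration decays as C = C₀·e^(−kτ), so C_peak/C_trough = e^(kτ).
τ_max = ln(C_peak/C_trough) / k = ln(50/18.4) / 0.01540 = 0.9997 / 0.01540 = 64.92 h

64.9 h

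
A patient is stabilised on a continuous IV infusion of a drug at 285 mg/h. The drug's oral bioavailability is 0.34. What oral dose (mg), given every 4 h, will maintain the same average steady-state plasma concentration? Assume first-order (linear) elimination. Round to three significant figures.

3350 mg

To maintain the same Css, the systemic dosing rate must be unchanged: F·D/τ = infusion rate.
D = rate × τ / F = 285 × 4 / 0.34 = 3353 mg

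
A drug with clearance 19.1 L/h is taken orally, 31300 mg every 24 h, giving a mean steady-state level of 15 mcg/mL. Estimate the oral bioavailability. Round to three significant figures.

0.220

F·D/τ = CL·Css at steady state → F = CL·Css·τ / D.
F = 19.1 × 15 × 24 / 31300 = 0.220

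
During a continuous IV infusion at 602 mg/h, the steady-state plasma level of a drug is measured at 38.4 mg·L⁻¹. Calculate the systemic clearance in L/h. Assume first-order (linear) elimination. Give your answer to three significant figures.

15.7 L/h

At steady state, infusion rate = CL × Css, so CL = rate / Css.
CL = 602 / 38.4 = 15.68 L/h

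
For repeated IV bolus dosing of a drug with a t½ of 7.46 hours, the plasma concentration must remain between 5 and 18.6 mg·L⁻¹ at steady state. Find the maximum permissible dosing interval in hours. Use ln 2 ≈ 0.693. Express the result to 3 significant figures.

k = 0.693 / t½ = 0.693 / 7.46 = 0.09290 h⁻¹
Between IV bolus doses, concentration decays as C = C₀·e^(−kτ), so C_peak/C_trough = e^(kτ).
τ_max = ln(C_peak/C_trough) / k = ln(18.6/5) / 0.09290 = 1.314 / 0.09290 = 14.14 h

14.1 h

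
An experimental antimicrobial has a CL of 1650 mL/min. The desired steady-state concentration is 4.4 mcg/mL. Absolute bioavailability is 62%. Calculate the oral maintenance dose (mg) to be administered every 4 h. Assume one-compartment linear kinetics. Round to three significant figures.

2810 mg

Convert clearance: 1650 mL/min × 60 min/h ÷ 1000 mL/L = 99.00 L/h
At steady state, dose per interval replaces the amount cleared in that interval: F·D/τ = CL·Css.
D = CL × Css × τ / F = 99.00 × 4.4 × 4 / 0.62 = 2810 mg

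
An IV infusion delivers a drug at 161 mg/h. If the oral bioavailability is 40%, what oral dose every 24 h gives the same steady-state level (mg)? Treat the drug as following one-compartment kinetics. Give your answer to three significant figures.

To maintain the same Css, the systemic dosing rate must be unchanged: F·D/τ = infusion rate.
D = rate × τ / F = 161 × 24 / 0.4 = 9660 mg

9660 mg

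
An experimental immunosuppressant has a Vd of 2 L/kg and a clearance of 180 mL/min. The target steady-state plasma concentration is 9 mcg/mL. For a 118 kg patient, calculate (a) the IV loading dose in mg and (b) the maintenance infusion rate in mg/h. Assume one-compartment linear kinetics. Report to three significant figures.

(a) 2120 mg; (b) 97.2 mg/h

Vd(total) = 118 kg × 2 L/kg = 236.0 L
Loading dose = Vd × C = 236.0 × 9 = 2124 mg
CL = 180 mL/min × 60/1000 = 10.80 L/h
Maintenance infusion rate = CL × Css = 10.80 × 9 = 97.20 mg/h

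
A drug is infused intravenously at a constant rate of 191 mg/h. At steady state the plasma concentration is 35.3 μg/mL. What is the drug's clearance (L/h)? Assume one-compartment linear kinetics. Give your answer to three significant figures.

At steady state, infusion rate = CL × Css, so CL = rate / Css.
CL = 191 / 35.3 = 5.411 L/h

5.41 L/h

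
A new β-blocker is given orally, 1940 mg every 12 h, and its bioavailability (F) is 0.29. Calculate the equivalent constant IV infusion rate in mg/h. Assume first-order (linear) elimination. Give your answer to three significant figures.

46.9 mg/h

Equivalent systemic input: infusion rate = F·D/τ.
Rate = 0.29 × 1940 / 12 = 46.88 mg/h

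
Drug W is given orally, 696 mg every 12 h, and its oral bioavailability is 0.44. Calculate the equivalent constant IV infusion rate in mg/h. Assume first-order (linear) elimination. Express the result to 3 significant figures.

Equivalent systemic input: infusion rate = F·D/τ.
Rate = 0.44 × 696 / 12 = 25.52 mg/h

25.5 mg/h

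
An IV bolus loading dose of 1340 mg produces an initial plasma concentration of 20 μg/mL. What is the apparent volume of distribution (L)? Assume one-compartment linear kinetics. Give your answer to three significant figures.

Immediately after an IV bolus, C₀ = Dose / Vd, so Vd = Dose / C₀.
Vd = 1340 / 20 = 67.00 L

67.0 L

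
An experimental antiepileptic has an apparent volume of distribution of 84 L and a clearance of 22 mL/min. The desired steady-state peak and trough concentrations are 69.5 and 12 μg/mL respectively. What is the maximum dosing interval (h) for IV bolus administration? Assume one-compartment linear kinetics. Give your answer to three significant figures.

112 h

CL = 22 mL/min = 22 × 0.06 = 1.320 L/h
k = CL / Vd = 1.320 / 84.00 = 0.01571 h⁻¹
Between IV bolus doses, concentration decays as C = C₀·e^(−kτ), so C_peak/C_trough = e^(kτ).
τ_max = ln(C_peak/C_trough) / k = ln(69.5/12) / 0.01571 = 1.756 / 0.01571 = 111.8 h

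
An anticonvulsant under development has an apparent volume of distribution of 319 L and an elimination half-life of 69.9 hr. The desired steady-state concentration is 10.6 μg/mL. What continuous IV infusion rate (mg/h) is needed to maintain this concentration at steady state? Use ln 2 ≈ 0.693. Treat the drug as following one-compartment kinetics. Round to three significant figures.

CL = 0.693 × Vd / t½ = 0.693 × 319.0 / 69.9 = 3.163 L/h
Infusion rate = CL × Css = 3.163 × 10.6 = 33.53 mg/h

33.5 mg/h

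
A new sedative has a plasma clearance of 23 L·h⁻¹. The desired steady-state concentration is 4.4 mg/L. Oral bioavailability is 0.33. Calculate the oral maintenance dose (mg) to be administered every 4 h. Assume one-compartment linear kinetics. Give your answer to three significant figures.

At steady state, dose per interval replaces the amount cleared in that interval: F·D/τ = CL·Css.
D = CL × Css × τ / F = 23.00 × 4.4 × 4 / 0.33 = 1227 mg

1230 mg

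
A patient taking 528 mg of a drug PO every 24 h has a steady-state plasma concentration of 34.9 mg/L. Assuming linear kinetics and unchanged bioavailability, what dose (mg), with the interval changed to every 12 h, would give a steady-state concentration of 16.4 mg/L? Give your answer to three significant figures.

124 mg

With linear kinetics, Css is proportional to dose rate (D/τ) at fixed clearance.
D₂ = D₁ × (Css,target / Css,current) × (τ₂/τ₁) = 528 × (16.4/34.9) × (12/24) = 124.1 mg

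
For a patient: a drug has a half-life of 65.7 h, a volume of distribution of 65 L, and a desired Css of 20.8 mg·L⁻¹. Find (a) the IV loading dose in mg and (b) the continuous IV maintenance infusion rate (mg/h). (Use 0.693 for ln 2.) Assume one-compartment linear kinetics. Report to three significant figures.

(a) 1350 mg; (b) 14.3 mg/h

LD = Vd × C = 65.00 × 20.8 = 1352 mg
CL = 0.693 × Vd / t½ = 0.693 × 65.00 / 65.7 = 0.6856 L/h
Infusion rate = CL × Css = 0.6856 × 20.8 = 14.26 mg/h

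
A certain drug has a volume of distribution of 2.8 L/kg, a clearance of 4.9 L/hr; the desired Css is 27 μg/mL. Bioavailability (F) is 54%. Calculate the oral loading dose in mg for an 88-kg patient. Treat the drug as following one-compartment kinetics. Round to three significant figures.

12300 mg

Vd(total) = 88 kg × 2.8 L/kg = 246.4 L
LD = Vd × C / F = 246.4 × 27.00 / 0.54 = 12320 mg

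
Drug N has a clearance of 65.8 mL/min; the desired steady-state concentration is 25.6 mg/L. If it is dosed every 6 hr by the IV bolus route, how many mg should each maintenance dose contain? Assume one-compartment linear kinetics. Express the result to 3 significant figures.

606 mg

Convert clearance: 65.8 mL/min × 60 min/h ÷ 1000 mL/L = 3.948 L/h
D = CL × Css × τ = 3.948 × 25.6 × 6 = 606.4 mg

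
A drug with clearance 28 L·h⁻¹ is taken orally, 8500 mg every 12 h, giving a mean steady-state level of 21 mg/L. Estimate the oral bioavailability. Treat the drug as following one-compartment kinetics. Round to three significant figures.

F·D/τ = CL·Css at steady state → F = CL·Css·τ / D.
F = 28 × 21 × 12 / 8500 = 0.830

0.830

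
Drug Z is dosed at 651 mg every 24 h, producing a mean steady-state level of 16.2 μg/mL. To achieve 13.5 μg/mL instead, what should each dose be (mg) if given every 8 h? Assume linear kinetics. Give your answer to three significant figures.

With linear kinetics, Css is proportional to dose rate (D/τ) at fixed clearance.
D₂ = D₁ × (Css,target / Css,current) × (τ₂/τ₁) = 651 × (13.5/16.2) × (8/24) = 180.8 mg

181 mg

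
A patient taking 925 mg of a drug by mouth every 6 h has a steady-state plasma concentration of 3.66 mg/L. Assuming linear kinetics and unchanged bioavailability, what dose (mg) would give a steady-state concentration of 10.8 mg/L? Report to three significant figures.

For first-order elimination, Css ∝ F·D/(CL·τ); F and CL are unchanged, so Css ∝ D/τ.
D₂ = D₁ × (Css,target / Css,current) = 925 × 10.8/3.66 = 2730 mg

2730 mg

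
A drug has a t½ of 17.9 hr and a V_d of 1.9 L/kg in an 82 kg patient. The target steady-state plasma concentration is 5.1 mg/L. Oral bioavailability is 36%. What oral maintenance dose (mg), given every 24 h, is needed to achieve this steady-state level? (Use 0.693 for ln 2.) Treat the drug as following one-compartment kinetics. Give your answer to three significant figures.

Total Vd = 1.9 × 82 = 155.8 L
k = 0.693/17.9 = 0.03872 h⁻¹, so CL = k·Vd = 0.03872 × 155.8 = 6.033 L/h
D = CL × Css × τ / F = 6.033 × 5.1 × 24 / 0.36 = 2051 mg

2050 mg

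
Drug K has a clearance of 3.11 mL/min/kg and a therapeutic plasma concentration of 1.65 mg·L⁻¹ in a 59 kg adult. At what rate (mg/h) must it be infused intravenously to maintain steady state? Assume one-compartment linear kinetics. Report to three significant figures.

18.2 mg/h

CL = 3.11 mL/min/kg × 59 kg = 183.5 mL/min = 183.5 × 60/1000 = 11.01 L/h
Rate = CL × Css = 11.01 × 1.65 = 18.17 mg/h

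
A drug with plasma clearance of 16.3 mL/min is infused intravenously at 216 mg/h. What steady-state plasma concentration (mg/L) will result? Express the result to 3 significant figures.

221 mg/L

CL = 16.3 mL/min × 60/1000 = 0.9780 L/h
Css = rate / CL = 216 / 0.9780 = 220.9 mg/L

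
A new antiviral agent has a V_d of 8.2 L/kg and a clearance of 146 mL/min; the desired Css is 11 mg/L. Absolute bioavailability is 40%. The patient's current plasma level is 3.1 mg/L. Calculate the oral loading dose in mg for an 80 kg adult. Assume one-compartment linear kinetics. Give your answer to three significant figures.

Total Vd = 8.2 × 80 = 656.0 L
Concentration deficit ΔC = 11 − 3.1 = 7.900 mg/L
LD = Vd × ΔC / F = 656.0 × 7.900 / 0.4 = 12960 mg

13000 mg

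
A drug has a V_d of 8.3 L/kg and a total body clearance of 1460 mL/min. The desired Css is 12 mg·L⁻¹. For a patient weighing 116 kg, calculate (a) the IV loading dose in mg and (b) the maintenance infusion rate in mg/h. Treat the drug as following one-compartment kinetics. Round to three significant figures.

Vd = 8.3 L/kg × 116 kg = 962.8 L
Loading: fill Vd to C_target → 962.8 L × 12 mg/L = 11550 mg
Convert clearance: 1460 mL/min × 60 min/h ÷ 1000 mL/L = 87.60 L/h
Maintenance: replace elimination → rate = CL × Css = 87.60 × 12 = 1051 mg/h

(a) 11600 mg; (b) 1050 mg/h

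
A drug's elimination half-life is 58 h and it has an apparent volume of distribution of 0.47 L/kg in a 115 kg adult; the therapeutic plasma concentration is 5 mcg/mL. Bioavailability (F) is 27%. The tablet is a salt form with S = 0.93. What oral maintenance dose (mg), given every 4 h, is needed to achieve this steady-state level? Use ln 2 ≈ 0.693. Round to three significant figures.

Vd(total) = 115 kg × 0.47 L/kg = 54.05 L
CL = ln 2 · Vd / t½ = 0.693 × 54.05 / 58 = 0.6458 L/h
D = CL × Css × τ / F / S = 0.6458 × 5 × 4 / 0.27 / 0.93 = 51.44 mg

51.4 mg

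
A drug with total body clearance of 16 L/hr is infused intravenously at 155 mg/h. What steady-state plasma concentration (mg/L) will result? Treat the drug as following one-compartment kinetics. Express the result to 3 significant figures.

9.69 mg/L

Css = rate / CL = 155 / 16.00 = 9.688 mg/L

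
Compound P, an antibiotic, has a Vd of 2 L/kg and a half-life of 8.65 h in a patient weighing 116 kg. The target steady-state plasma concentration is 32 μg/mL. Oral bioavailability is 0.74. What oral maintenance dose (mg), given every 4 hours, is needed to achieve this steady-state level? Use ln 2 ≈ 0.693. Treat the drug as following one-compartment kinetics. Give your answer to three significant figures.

Total Vd = 2 × 116 = 232.0 L
CL = ln 2 · Vd / t½ = 0.693 × 232.0 / 8.65 = 18.59 L/h
D = CL × Css × τ / F = 18.59 × 32 × 4 / 0.74 = 3216 mg

3220 mg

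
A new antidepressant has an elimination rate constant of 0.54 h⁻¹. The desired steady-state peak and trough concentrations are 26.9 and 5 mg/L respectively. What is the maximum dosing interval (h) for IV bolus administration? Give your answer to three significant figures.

Between IV bolus doses, concentration decays as C = C₀·e^(−kτ), so C_peak/C_trough = e^(kτ).
τ_max = ln(C_peak/C_trough) / k = ln(26.9/5) / 0.5400 = 1.683 / 0.5400 = 3.117 h

3.12 h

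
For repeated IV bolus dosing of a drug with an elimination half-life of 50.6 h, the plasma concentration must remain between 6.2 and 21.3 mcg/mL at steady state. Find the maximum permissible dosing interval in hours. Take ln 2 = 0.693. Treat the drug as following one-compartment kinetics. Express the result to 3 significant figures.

k = 0.693 / t½ = 0.693 / 50.6 = 0.01370 h⁻¹
Between IV bolus doses, concentration decays as C = C₀·e^(−kτ), so C_peak/C_trough = e^(kτ).
τ_max = ln(C_peak/C_trough) / k = ln(21.3/6.2) / 0.01370 = 1.234 / 0.01370 = 90.07 h

90.1 h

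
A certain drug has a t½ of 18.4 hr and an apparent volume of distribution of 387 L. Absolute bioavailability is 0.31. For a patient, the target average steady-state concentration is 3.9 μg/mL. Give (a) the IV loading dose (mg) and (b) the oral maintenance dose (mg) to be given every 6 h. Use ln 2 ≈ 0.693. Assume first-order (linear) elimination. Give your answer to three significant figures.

LD = Vd × C = 387.0 × 3.9 = 1509 mg
CL = 0.693 × Vd / t½ = 0.693 × 387.0 / 18.4 = 14.58 L/h
D = CL × Css × τ / F = 14.58 × 3.9 × 6 / 0.31 = 1101 mg

(a) 1510 mg; (b) 1100 mg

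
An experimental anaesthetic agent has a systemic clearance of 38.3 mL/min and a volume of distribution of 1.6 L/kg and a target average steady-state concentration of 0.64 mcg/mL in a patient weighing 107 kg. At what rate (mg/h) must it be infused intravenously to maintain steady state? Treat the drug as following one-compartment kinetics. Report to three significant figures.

1.47 mg/h

CL = 38.3 mL/min = 38.3 × 0.06 = 2.298 L/h
At steady state, infusion rate equals elimination rate: rate in = CL × Css.
Rate = CL × Css = 2.298 × 0.64 = 1.471 mg/h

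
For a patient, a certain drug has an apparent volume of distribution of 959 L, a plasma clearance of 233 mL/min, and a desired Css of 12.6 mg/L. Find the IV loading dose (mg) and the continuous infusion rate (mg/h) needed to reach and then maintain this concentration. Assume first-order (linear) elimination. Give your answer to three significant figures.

(a) 12100 mg; (b) 176 mg/h

Loading: fill Vd to C_target → 959.0 L × 12.6 mg/L = 12080 mg
CL = 233 mL/min × 60/1000 = 13.98 L/h
Maintenance infusion rate = CL × Css = 13.98 × 12.6 = 176.1 mg/h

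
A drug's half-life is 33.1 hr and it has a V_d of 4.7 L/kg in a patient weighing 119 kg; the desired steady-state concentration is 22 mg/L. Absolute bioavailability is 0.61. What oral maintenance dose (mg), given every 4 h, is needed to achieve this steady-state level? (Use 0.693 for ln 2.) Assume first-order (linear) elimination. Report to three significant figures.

Total Vd = 4.7 × 119 = 559.3 L
CL = 0.693 × Vd / t½ = 0.693 × 559.3 / 33.1 = 11.71 L/h
D = CL × Css × τ / F = 11.71 × 22 × 4 / 0.61 = 1689 mg

1690 mg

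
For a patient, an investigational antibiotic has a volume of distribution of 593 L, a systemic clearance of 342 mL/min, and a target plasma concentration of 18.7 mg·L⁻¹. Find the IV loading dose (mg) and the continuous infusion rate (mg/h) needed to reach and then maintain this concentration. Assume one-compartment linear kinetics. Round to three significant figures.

LD = Vd · C_target = 593.0 × 18.7 = 11090 mg
CL = 342 mL/min = 342 × 0.06 = 20.52 L/h
Maintenance: replace elimination → rate = CL × Css = 20.52 × 18.7 = 383.7 mg/h

(a) 11100 mg; (b) 384 mg/h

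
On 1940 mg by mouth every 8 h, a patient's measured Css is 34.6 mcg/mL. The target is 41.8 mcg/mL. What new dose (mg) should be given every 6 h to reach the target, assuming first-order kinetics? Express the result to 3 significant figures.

1760 mg

For first-order elimination, Css ∝ F·D/(CL·τ); F and CL are unchanged, so Css ∝ D/τ.
D₂ = D₁ × (Css,target / Css,current) × (τ₂/τ₁) = 1940 × (41.8/34.6) × (6/8) = 1758 mg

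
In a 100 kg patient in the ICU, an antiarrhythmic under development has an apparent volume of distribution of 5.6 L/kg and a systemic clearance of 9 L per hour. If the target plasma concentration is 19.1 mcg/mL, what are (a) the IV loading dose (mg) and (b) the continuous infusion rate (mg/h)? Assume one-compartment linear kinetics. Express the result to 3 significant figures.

(a) 10700 mg; (b) 172 mg/h

Vd(total) = 100 kg × 5.6 L/kg = 560.0 L
Loading: fill Vd to C_target → 560.0 L × 19.1 mg/L = 10700 mg
Maintenance infusion rate = CL × Css = 9.000 × 19.1 = 171.9 mg/h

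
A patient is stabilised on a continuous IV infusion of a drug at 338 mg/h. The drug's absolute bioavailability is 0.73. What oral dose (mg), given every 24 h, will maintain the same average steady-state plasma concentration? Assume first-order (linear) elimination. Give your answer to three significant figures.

11100 mg

To maintain the same Css, the systemic dosing rate must be unchanged: F·D/τ = infusion rate.
D = rate × τ / F = 338 × 24 / 0.73 = 11110 mg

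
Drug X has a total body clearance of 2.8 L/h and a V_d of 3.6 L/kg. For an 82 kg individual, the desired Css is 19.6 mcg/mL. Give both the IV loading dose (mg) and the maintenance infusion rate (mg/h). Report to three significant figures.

(a) 5790 mg; (b) 54.9 mg/h

Vd = 3.6 L/kg × 82 kg = 295.2 L
Loading dose = Vd × C = 295.2 × 19.6 = 5786 mg
Maintenance: replace elimination → rate = CL × Css = 2.800 × 19.6 = 54.88 mg/h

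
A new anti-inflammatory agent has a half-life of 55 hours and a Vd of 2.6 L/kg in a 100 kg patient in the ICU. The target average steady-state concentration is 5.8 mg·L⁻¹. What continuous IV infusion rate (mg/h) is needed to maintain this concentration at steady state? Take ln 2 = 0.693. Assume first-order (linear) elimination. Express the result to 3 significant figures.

Total Vd = 2.6 × 100 = 260.0 L
CL = 0.693 × Vd / t½ = 0.693 × 260.0 / 55 = 3.276 L/h
Infusion rate = CL × Css = 3.276 × 5.8 = 19.00 mg/h

19.0 mg/h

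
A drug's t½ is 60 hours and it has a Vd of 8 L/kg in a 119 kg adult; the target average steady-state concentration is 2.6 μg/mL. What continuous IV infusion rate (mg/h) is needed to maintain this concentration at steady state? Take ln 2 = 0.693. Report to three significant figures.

Total Vd = 8 × 119 = 952.0 L
CL = ln 2 · Vd / t½ = 0.693 × 952.0 / 60 = 11.00 L/h
Infusion rate = CL × Css = 11.00 × 2.6 = 28.60 mg/h

28.6 mg/h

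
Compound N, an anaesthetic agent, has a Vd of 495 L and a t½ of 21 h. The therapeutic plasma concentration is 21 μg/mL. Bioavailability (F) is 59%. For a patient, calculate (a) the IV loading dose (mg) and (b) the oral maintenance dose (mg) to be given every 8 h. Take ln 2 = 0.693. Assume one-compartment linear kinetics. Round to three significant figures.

LD = Vd × C = 495.0 × 21 = 10400 mg
CL = 0.693 × Vd / t½ = 0.693 × 495.0 / 21 = 16.34 L/h
D = CL × Css × τ / F = 16.34 × 21 × 8 / 0.59 = 4653 mg

(a) 10400 mg; (b) 4650 mg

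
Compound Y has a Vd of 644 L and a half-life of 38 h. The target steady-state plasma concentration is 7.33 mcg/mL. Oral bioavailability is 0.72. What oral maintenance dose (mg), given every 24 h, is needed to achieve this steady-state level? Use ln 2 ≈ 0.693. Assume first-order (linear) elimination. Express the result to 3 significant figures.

2870 mg

CL = ln 2 · Vd / t½ = 0.693 × 644.0 / 38 = 11.74 L/h
D = CL × Css × τ / F = 11.74 × 7.33 × 24 / 0.72 = 2868 mg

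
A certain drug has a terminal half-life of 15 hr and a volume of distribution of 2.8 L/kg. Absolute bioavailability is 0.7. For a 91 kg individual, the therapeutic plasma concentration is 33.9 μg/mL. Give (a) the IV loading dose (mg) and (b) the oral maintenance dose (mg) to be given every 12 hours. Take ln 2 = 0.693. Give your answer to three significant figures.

Vd(total) = 91 kg × 2.8 L/kg = 254.8 L
LD = Vd × C = 254.8 × 33.9 = 8638 mg
CL = 0.693 × Vd / t½ = 0.693 × 254.8 / 15 = 11.77 L/h
D = CL × Css × τ / F = 11.77 × 33.9 × 12 / 0.7 = 6840 mg

(a) 8640 mg; (b) 6840 mg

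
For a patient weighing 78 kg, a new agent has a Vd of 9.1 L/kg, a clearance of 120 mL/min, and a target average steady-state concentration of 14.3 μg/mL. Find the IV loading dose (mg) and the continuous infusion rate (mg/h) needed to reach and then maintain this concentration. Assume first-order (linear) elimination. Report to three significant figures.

(a) 10200 mg; (b) 103 mg/h

Vd = 9.1 L/kg × 78 kg = 709.8 L
LD = Vd · C_target = 709.8 × 14.3 = 10150 mg
Convert clearance: 120 mL/min × 60 min/h ÷ 1000 mL/L = 7.200 L/h
Maintenance: replace elimination → rate = CL × Css = 7.200 × 14.3 = 103.0 mg/h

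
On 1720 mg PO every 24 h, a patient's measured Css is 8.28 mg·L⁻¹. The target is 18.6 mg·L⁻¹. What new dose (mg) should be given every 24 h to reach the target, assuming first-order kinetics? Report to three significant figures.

With linear kinetics, Css is proportional to dose rate (D/τ) at fixed clearance.
D₂ = D₁ × (Css,target / Css,current) = 1720 × 18.6/8.28 = 3864 mg

3860 mg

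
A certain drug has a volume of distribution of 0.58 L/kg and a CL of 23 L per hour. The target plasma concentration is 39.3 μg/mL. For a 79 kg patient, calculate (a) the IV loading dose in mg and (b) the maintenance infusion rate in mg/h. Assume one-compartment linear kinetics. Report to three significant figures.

Vd = 0.58 L/kg × 79 kg = 45.82 L
Loading: fill Vd to C_target → 45.82 L × 39.3 mg/L = 1801 mg
Maintenance infusion rate = CL × Css = 23.00 × 39.3 = 903.9 mg/h

(a) 1800 mg; (b) 904 mg/h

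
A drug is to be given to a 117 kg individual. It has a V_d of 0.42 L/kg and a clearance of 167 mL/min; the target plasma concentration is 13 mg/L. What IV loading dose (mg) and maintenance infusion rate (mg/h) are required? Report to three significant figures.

Total Vd = 0.42 × 117 = 49.14 L
Loading: fill Vd to C_target → 49.14 L × 13 mg/L = 638.8 mg
CL = 167 mL/min = 167 × 0.06 = 10.02 L/h
Maintenance infusion rate = CL × Css = 10.02 × 13 = 130.3 mg/h

(a) 639 mg; (b) 130 mg/h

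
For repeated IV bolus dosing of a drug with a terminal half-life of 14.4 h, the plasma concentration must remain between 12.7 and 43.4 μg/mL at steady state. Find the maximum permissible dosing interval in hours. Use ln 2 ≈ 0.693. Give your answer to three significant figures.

25.5 h

k = 0.693 / t½ = 0.693 / 14.4 = 0.04813 h⁻¹
Between IV bolus doses, concentration decays as C = C₀·e^(−kτ), so C_peak/C_trough = e^(kτ).
τ_max = ln(C_peak/C_trough) / k = ln(43.4/12.7) / 0.04813 = 1.229 / 0.04813 = 25.54 h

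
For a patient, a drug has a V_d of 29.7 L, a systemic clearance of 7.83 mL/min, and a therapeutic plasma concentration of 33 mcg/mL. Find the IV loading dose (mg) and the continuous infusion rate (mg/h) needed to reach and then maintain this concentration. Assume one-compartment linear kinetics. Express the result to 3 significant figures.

LD = Vd · C_target = 29.70 × 33 = 980.1 mg
CL = 7.83 mL/min = 7.83 × 0.06 = 0.4698 L/h
Infusion rate = 0.4698 L/h × 33 mg/L = 15.50 mg/h

(a) 980 mg; (b) 15.5 mg/h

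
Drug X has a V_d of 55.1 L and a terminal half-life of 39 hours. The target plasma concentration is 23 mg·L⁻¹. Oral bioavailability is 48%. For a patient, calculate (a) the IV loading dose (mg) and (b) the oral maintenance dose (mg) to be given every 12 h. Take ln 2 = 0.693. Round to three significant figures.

(a) 1270 mg; (b) 563 mg

LD = Vd × C = 55.10 × 23 = 1267 mg
CL = 0.693 × Vd / t½ = 0.693 × 55.10 / 39 = 0.9791 L/h
D = CL × Css × τ / F = 0.9791 × 23 × 12 / 0.48 = 563.0 mg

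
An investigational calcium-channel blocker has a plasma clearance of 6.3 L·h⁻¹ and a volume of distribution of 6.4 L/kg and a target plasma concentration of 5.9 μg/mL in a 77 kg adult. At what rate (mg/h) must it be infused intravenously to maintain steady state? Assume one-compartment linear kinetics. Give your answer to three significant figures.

At steady state, infusion rate equals elimination rate: rate in = CL × Css.
Infusion rate = CL · Css = 6.300 L/h × 5.9 mg/L = 37.17 mg/h

37.2 mg/h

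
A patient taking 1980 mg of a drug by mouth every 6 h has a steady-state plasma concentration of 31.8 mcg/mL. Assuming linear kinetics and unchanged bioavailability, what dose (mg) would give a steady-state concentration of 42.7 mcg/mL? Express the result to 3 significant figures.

For first-order elimination, Css ∝ F·D/(CL·τ); F and CL are unchanged, so Css ∝ D/τ.
D₂ = D₁ × (Css,target / Css,current) = 1980 × 42.7/31.8 = 2659 mg

2660 mg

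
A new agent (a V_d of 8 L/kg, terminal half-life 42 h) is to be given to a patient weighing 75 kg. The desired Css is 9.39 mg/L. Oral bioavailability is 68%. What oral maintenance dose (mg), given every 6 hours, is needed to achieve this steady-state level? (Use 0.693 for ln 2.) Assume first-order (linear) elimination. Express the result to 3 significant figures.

Total Vd = 8 × 75 = 600.0 L
k = 0.693/42 = 0.01650 h⁻¹, so CL = k·Vd = 0.01650 × 600.0 = 9.900 L/h
D = CL × Css × τ / F = 9.900 × 9.39 × 6 / 0.68 = 820.2 mg

820 mg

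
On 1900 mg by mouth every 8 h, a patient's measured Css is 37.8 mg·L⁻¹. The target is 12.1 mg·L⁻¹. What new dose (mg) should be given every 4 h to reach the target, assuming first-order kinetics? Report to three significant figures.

304 mg

With linear kinetics, Css is proportional to dose rate (D/τ) at fixed clearance.
D₂ = D₁ × (Css,target / Css,current) × (τ₂/τ₁) = 1900 × (12.1/37.8) × (4/8) = 304.1 mg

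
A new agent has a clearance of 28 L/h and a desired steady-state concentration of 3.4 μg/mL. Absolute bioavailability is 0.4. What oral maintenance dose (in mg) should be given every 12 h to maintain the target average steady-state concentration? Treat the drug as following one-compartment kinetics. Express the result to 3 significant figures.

At steady state, dose per interval replaces the amount cleared in that interval: F·D/τ = CL·Css.
D = CL × Css × τ / F = 28.00 × 3.4 × 12 / 0.4 = 2856 mg

2860 mg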